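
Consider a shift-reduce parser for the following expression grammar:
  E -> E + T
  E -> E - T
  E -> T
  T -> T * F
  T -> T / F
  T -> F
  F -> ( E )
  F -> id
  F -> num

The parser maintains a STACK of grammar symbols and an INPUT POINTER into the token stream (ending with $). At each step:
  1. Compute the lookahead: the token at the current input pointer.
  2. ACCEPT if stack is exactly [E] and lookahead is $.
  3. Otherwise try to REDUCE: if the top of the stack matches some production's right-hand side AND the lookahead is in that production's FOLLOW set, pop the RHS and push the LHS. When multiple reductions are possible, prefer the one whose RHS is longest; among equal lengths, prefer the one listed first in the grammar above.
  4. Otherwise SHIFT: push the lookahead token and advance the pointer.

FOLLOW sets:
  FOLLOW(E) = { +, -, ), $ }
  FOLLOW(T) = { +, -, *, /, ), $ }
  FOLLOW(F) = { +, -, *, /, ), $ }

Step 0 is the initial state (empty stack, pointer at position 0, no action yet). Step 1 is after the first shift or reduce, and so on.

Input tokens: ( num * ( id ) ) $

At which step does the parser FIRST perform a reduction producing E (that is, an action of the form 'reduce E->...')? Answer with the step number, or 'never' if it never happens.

Step 1: shift (. Stack=[(] ptr=1 lookahead=num remaining=[num * ( id ) ) $]
Step 2: shift num. Stack=[( num] ptr=2 lookahead=* remaining=[* ( id ) ) $]
Step 3: reduce F->num. Stack=[( F] ptr=2 lookahead=* remaining=[* ( id ) ) $]
Step 4: reduce T->F. Stack=[( T] ptr=2 lookahead=* remaining=[* ( id ) ) $]
Step 5: shift *. Stack=[( T *] ptr=3 lookahead=( remaining=[( id ) ) $]
Step 6: shift (. Stack=[( T * (] ptr=4 lookahead=id remaining=[id ) ) $]
Step 7: shift id. Stack=[( T * ( id] ptr=5 lookahead=) remaining=[) ) $]
Step 8: reduce F->id. Stack=[( T * ( F] ptr=5 lookahead=) remaining=[) ) $]
Step 9: reduce T->F. Stack=[( T * ( T] ptr=5 lookahead=) remaining=[) ) $]
Step 10: reduce E->T. Stack=[( T * ( E] ptr=5 lookahead=) remaining=[) ) $]

Answer: 10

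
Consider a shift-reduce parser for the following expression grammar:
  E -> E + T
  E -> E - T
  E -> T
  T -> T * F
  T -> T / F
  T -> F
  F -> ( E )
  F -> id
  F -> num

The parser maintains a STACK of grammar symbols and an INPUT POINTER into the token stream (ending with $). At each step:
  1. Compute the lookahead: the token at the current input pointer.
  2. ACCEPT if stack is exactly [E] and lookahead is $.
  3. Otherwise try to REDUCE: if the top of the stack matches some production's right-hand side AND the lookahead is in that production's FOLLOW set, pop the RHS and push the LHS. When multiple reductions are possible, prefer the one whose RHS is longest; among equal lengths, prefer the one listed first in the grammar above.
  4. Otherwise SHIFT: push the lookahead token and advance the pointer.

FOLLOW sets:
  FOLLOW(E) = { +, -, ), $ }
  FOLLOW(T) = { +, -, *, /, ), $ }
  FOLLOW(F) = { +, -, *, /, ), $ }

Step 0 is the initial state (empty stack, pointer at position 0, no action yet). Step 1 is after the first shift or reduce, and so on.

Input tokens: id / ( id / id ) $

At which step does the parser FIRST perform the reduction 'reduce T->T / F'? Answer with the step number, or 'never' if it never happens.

Answer: 12

Derivation:
Step 1: shift id. Stack=[id] ptr=1 lookahead=/ remaining=[/ ( id / id ) $]
Step 2: reduce F->id. Stack=[F] ptr=1 lookahead=/ remaining=[/ ( id / id ) $]
Step 3: reduce T->F. Stack=[T] ptr=1 lookahead=/ remaining=[/ ( id / id ) $]
Step 4: shift /. Stack=[T /] ptr=2 lookahead=( remaining=[( id / id ) $]
Step 5: shift (. Stack=[T / (] ptr=3 lookahead=id remaining=[id / id ) $]
Step 6: shift id. Stack=[T / ( id] ptr=4 lookahead=/ remaining=[/ id ) $]
Step 7: reduce F->id. Stack=[T / ( F] ptr=4 lookahead=/ remaining=[/ id ) $]
Step 8: reduce T->F. Stack=[T / ( T] ptr=4 lookahead=/ remaining=[/ id ) $]
Step 9: shift /. Stack=[T / ( T /] ptr=5 lookahead=id remaining=[id ) $]
Step 10: shift id. Stack=[T / ( T / id] ptr=6 lookahead=) remaining=[) $]
Step 11: reduce F->id. Stack=[T / ( T / F] ptr=6 lookahead=) remaining=[) $]
Step 12: reduce T->T / F. Stack=[T / ( T] ptr=6 lookahead=) remaining=[) $]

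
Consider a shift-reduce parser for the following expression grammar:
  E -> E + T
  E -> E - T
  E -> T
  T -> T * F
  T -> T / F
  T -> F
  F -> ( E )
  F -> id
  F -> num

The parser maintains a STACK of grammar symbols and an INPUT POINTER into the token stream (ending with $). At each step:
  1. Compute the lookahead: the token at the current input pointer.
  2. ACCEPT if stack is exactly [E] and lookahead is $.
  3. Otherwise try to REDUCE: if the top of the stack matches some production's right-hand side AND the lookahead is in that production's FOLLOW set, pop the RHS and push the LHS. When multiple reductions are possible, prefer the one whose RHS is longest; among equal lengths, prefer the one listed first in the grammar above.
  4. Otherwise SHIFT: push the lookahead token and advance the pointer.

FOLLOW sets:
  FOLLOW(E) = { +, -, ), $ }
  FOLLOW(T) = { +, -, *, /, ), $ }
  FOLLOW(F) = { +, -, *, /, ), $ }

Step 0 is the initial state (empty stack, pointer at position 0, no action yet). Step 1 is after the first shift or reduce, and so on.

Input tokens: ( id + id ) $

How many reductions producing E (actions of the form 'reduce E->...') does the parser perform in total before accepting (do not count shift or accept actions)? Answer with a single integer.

Answer: 3

Derivation:
Step 1: shift (. Stack=[(] ptr=1 lookahead=id remaining=[id + id ) $]
Step 2: shift id. Stack=[( id] ptr=2 lookahead=+ remaining=[+ id ) $]
Step 3: reduce F->id. Stack=[( F] ptr=2 lookahead=+ remaining=[+ id ) $]
Step 4: reduce T->F. Stack=[( T] ptr=2 lookahead=+ remaining=[+ id ) $]
Step 5: reduce E->T. Stack=[( E] ptr=2 lookahead=+ remaining=[+ id ) $]
Step 6: shift +. Stack=[( E +] ptr=3 lookahead=id remaining=[id ) $]
Step 7: shift id. Stack=[( E + id] ptr=4 lookahead=) remaining=[) $]
Step 8: reduce F->id. Stack=[( E + F] ptr=4 lookahead=) remaining=[) $]
Step 9: reduce T->F. Stack=[( E + T] ptr=4 lookahead=) remaining=[) $]
Step 10: reduce E->E + T. Stack=[( E] ptr=4 lookahead=) remaining=[) $]
Step 11: shift ). Stack=[( E )] ptr=5 lookahead=$ remaining=[$]
Step 12: reduce F->( E ). Stack=[F] ptr=5 lookahead=$ remaining=[$]
Step 13: reduce T->F. Stack=[T] ptr=5 lookahead=$ remaining=[$]
Step 14: reduce E->T. Stack=[E] ptr=5 lookahead=$ remaining=[$]
Step 15: accept. Stack=[E] ptr=5 lookahead=$ remaining=[$]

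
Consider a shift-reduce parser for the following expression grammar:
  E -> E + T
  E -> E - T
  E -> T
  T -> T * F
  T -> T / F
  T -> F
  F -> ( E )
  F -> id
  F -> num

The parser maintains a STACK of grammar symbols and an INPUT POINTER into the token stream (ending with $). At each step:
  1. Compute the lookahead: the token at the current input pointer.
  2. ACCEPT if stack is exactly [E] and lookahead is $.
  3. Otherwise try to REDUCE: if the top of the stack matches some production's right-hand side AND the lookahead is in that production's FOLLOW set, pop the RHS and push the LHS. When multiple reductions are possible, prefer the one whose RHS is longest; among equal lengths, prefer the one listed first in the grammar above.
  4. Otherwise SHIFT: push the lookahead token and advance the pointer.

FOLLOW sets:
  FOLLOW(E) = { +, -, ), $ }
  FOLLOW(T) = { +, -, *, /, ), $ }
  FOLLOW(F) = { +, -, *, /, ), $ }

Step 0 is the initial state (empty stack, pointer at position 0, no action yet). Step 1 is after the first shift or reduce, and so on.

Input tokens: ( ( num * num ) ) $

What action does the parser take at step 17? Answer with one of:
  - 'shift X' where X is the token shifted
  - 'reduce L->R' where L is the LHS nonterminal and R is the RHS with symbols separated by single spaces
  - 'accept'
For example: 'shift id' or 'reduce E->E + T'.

Answer: reduce T->F

Derivation:
Step 1: shift (. Stack=[(] ptr=1 lookahead=( remaining=[( num * num ) ) $]
Step 2: shift (. Stack=[( (] ptr=2 lookahead=num remaining=[num * num ) ) $]
Step 3: shift num. Stack=[( ( num] ptr=3 lookahead=* remaining=[* num ) ) $]
Step 4: reduce F->num. Stack=[( ( F] ptr=3 lookahead=* remaining=[* num ) ) $]
Step 5: reduce T->F. Stack=[( ( T] ptr=3 lookahead=* remaining=[* num ) ) $]
Step 6: shift *. Stack=[( ( T *] ptr=4 lookahead=num remaining=[num ) ) $]
Step 7: shift num. Stack=[( ( T * num] ptr=5 lookahead=) remaining=[) ) $]
Step 8: reduce F->num. Stack=[( ( T * F] ptr=5 lookahead=) remaining=[) ) $]
Step 9: reduce T->T * F. Stack=[( ( T] ptr=5 lookahead=) remaining=[) ) $]
Step 10: reduce E->T. Stack=[( ( E] ptr=5 lookahead=) remaining=[) ) $]
Step 11: shift ). Stack=[( ( E )] ptr=6 lookahead=) remaining=[) $]
Step 12: reduce F->( E ). Stack=[( F] ptr=6 lookahead=) remaining=[) $]
Step 13: reduce T->F. Stack=[( T] ptr=6 lookahead=) remaining=[) $]
Step 14: reduce E->T. Stack=[( E] ptr=6 lookahead=) remaining=[) $]
Step 15: shift ). Stack=[( E )] ptr=7 lookahead=$ remaining=[$]
Step 16: reduce F->( E ). Stack=[F] ptr=7 lookahead=$ remaining=[$]
Step 17: reduce T->F. Stack=[T] ptr=7 lookahead=$ remaining=[$]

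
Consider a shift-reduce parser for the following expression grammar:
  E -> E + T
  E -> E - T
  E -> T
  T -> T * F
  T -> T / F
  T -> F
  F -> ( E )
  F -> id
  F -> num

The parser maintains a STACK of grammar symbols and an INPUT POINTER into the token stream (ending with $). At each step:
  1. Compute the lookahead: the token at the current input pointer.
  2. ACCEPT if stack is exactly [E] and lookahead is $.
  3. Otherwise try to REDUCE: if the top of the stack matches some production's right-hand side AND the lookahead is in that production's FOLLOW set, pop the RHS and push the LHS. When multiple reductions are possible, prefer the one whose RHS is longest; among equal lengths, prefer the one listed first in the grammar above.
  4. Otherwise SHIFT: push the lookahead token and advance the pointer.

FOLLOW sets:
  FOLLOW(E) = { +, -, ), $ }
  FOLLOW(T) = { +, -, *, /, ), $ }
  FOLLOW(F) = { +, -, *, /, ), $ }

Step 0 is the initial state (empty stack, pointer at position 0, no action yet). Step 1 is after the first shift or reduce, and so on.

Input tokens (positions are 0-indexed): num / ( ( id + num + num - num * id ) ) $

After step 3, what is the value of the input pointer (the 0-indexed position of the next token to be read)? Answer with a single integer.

Step 1: shift num. Stack=[num] ptr=1 lookahead=/ remaining=[/ ( ( id + num + num - num * id ) ) $]
Step 2: reduce F->num. Stack=[F] ptr=1 lookahead=/ remaining=[/ ( ( id + num + num - num * id ) ) $]
Step 3: reduce T->F. Stack=[T] ptr=1 lookahead=/ remaining=[/ ( ( id + num + num - num * id ) ) $]

Answer: 1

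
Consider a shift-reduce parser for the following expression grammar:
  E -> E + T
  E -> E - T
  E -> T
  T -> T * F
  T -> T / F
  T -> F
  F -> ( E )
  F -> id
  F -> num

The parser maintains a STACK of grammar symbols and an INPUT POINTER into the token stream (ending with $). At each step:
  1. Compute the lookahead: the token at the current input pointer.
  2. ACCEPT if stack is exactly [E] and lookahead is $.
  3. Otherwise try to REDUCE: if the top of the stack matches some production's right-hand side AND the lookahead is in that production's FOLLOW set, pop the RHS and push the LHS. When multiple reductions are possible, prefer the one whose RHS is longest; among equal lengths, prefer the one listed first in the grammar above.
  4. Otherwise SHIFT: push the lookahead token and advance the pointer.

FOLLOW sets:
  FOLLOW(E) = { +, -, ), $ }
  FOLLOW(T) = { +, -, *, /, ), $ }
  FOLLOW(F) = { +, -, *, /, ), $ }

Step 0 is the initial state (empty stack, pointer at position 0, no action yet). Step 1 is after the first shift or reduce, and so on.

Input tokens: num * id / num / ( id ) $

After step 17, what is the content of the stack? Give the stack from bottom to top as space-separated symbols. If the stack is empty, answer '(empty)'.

Answer: T / ( E

Derivation:
Step 1: shift num. Stack=[num] ptr=1 lookahead=* remaining=[* id / num / ( id ) $]
Step 2: reduce F->num. Stack=[F] ptr=1 lookahead=* remaining=[* id / num / ( id ) $]
Step 3: reduce T->F. Stack=[T] ptr=1 lookahead=* remaining=[* id / num / ( id ) $]
Step 4: shift *. Stack=[T *] ptr=2 lookahead=id remaining=[id / num / ( id ) $]
Step 5: shift id. Stack=[T * id] ptr=3 lookahead=/ remaining=[/ num / ( id ) $]
Step 6: reduce F->id. Stack=[T * F] ptr=3 lookahead=/ remaining=[/ num / ( id ) $]
Step 7: reduce T->T * F. Stack=[T] ptr=3 lookahead=/ remaining=[/ num / ( id ) $]
Step 8: shift /. Stack=[T /] ptr=4 lookahead=num remaining=[num / ( id ) $]
Step 9: shift num. Stack=[T / num] ptr=5 lookahead=/ remaining=[/ ( id ) $]
Step 10: reduce F->num. Stack=[T / F] ptr=5 lookahead=/ remaining=[/ ( id ) $]
Step 11: reduce T->T / F. Stack=[T] ptr=5 lookahead=/ remaining=[/ ( id ) $]
Step 12: shift /. Stack=[T /] ptr=6 lookahead=( remaining=[( id ) $]
Step 13: shift (. Stack=[T / (] ptr=7 lookahead=id remaining=[id ) $]
Step 14: shift id. Stack=[T / ( id] ptr=8 lookahead=) remaining=[) $]
Step 15: reduce F->id. Stack=[T / ( F] ptr=8 lookahead=) remaining=[) $]
Step 16: reduce T->F. Stack=[T / ( T] ptr=8 lookahead=) remaining=[) $]
Step 17: reduce E->T. Stack=[T / ( E] ptr=8 lookahead=) remaining=[) $]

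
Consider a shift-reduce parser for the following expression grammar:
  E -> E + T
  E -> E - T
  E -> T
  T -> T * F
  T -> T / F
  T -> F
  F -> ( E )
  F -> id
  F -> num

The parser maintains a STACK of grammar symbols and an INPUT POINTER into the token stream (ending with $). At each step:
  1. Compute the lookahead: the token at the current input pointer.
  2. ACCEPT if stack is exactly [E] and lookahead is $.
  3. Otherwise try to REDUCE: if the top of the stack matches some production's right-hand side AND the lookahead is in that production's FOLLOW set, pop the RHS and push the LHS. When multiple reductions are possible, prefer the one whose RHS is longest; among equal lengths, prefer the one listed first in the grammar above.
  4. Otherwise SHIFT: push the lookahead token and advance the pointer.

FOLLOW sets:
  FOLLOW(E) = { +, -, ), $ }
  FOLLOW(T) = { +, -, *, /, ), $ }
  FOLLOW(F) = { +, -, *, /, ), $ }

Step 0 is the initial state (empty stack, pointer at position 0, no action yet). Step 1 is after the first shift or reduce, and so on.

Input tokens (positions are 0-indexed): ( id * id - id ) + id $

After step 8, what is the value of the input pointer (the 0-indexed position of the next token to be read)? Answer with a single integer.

Answer: 4

Derivation:
Step 1: shift (. Stack=[(] ptr=1 lookahead=id remaining=[id * id - id ) + id $]
Step 2: shift id. Stack=[( id] ptr=2 lookahead=* remaining=[* id - id ) + id $]
Step 3: reduce F->id. Stack=[( F] ptr=2 lookahead=* remaining=[* id - id ) + id $]
Step 4: reduce T->F. Stack=[( T] ptr=2 lookahead=* remaining=[* id - id ) + id $]
Step 5: shift *. Stack=[( T *] ptr=3 lookahead=id remaining=[id - id ) + id $]
Step 6: shift id. Stack=[( T * id] ptr=4 lookahead=- remaining=[- id ) + id $]
Step 7: reduce F->id. Stack=[( T * F] ptr=4 lookahead=- remaining=[- id ) + id $]
Step 8: reduce T->T * F. Stack=[( T] ptr=4 lookahead=- remaining=[- id ) + id $]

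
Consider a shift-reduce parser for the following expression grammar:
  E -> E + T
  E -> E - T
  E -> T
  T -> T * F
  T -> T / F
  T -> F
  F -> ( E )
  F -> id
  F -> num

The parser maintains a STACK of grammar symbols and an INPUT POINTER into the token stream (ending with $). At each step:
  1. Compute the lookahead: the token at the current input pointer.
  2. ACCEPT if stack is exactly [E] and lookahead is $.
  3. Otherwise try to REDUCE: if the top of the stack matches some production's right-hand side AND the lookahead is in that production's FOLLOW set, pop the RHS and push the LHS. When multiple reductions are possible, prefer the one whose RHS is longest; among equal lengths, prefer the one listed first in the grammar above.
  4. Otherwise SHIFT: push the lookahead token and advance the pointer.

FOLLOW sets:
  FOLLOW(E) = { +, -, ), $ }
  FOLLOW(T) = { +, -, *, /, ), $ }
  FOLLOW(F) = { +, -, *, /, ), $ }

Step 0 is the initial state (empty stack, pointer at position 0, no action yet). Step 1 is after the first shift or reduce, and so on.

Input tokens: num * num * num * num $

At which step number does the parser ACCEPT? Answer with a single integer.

Answer: 17

Derivation:
Step 1: shift num. Stack=[num] ptr=1 lookahead=* remaining=[* num * num * num $]
Step 2: reduce F->num. Stack=[F] ptr=1 lookahead=* remaining=[* num * num * num $]
Step 3: reduce T->F. Stack=[T] ptr=1 lookahead=* remaining=[* num * num * num $]
Step 4: shift *. Stack=[T *] ptr=2 lookahead=num remaining=[num * num * num $]
Step 5: shift num. Stack=[T * num] ptr=3 lookahead=* remaining=[* num * num $]
Step 6: reduce F->num. Stack=[T * F] ptr=3 lookahead=* remaining=[* num * num $]
Step 7: reduce T->T * F. Stack=[T] ptr=3 lookahead=* remaining=[* num * num $]
Step 8: shift *. Stack=[T *] ptr=4 lookahead=num remaining=[num * num $]
Step 9: shift num. Stack=[T * num] ptr=5 lookahead=* remaining=[* num $]
Step 10: reduce F->num. Stack=[T * F] ptr=5 lookahead=* remaining=[* num $]
Step 11: reduce T->T * F. Stack=[T] ptr=5 lookahead=* remaining=[* num $]
Step 12: shift *. Stack=[T *] ptr=6 lookahead=num remaining=[num $]
Step 13: shift num. Stack=[T * num] ptr=7 lookahead=$ remaining=[$]
Step 14: reduce F->num. Stack=[T * F] ptr=7 lookahead=$ remaining=[$]
Step 15: reduce T->T * F. Stack=[T] ptr=7 lookahead=$ remaining=[$]
Step 16: reduce E->T. Stack=[E] ptr=7 lookahead=$ remaining=[$]
Step 17: accept. Stack=[E] ptr=7 lookahead=$ remaining=[$]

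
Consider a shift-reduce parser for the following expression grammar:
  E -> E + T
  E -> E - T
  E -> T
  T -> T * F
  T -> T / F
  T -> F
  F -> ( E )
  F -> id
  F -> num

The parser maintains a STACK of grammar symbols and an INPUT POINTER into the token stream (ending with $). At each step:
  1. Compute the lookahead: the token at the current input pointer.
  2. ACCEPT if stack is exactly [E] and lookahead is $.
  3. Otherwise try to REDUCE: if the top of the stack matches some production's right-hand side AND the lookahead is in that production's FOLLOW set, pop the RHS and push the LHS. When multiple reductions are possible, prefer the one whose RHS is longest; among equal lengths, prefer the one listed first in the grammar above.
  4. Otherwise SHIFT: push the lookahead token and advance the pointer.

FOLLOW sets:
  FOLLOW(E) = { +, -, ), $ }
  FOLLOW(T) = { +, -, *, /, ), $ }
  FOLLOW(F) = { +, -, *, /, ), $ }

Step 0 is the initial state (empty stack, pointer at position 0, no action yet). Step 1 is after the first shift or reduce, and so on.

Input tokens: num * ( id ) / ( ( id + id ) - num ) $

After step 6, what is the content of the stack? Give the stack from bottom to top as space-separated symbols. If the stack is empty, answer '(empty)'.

Answer: T * ( id

Derivation:
Step 1: shift num. Stack=[num] ptr=1 lookahead=* remaining=[* ( id ) / ( ( id + id ) - num ) $]
Step 2: reduce F->num. Stack=[F] ptr=1 lookahead=* remaining=[* ( id ) / ( ( id + id ) - num ) $]
Step 3: reduce T->F. Stack=[T] ptr=1 lookahead=* remaining=[* ( id ) / ( ( id + id ) - num ) $]
Step 4: shift *. Stack=[T *] ptr=2 lookahead=( remaining=[( id ) / ( ( id + id ) - num ) $]
Step 5: shift (. Stack=[T * (] ptr=3 lookahead=id remaining=[id ) / ( ( id + id ) - num ) $]
Step 6: shift id. Stack=[T * ( id] ptr=4 lookahead=) remaining=[) / ( ( id + id ) - num ) $]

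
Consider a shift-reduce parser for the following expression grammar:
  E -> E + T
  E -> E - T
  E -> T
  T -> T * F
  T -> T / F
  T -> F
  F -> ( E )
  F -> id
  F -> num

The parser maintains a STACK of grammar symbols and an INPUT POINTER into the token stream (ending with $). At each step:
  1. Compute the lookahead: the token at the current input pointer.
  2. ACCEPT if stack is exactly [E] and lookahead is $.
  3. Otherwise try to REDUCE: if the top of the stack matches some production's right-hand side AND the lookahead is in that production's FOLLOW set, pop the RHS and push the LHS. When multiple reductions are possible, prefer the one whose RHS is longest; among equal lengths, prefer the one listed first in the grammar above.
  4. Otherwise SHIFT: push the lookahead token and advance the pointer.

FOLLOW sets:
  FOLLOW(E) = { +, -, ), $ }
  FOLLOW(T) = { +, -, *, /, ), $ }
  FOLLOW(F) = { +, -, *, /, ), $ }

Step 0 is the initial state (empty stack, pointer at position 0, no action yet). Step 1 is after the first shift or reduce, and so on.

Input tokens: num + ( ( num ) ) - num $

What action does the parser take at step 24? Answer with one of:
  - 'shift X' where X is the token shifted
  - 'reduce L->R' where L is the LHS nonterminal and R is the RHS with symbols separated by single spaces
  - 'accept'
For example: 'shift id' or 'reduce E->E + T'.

Step 1: shift num. Stack=[num] ptr=1 lookahead=+ remaining=[+ ( ( num ) ) - num $]
Step 2: reduce F->num. Stack=[F] ptr=1 lookahead=+ remaining=[+ ( ( num ) ) - num $]
Step 3: reduce T->F. Stack=[T] ptr=1 lookahead=+ remaining=[+ ( ( num ) ) - num $]
Step 4: reduce E->T. Stack=[E] ptr=1 lookahead=+ remaining=[+ ( ( num ) ) - num $]
Step 5: shift +. Stack=[E +] ptr=2 lookahead=( remaining=[( ( num ) ) - num $]
Step 6: shift (. Stack=[E + (] ptr=3 lookahead=( remaining=[( num ) ) - num $]
Step 7: shift (. Stack=[E + ( (] ptr=4 lookahead=num remaining=[num ) ) - num $]
Step 8: shift num. Stack=[E + ( ( num] ptr=5 lookahead=) remaining=[) ) - num $]
Step 9: reduce F->num. Stack=[E + ( ( F] ptr=5 lookahead=) remaining=[) ) - num $]
Step 10: reduce T->F. Stack=[E + ( ( T] ptr=5 lookahead=) remaining=[) ) - num $]
Step 11: reduce E->T. Stack=[E + ( ( E] ptr=5 lookahead=) remaining=[) ) - num $]
Step 12: shift ). Stack=[E + ( ( E )] ptr=6 lookahead=) remaining=[) - num $]
Step 13: reduce F->( E ). Stack=[E + ( F] ptr=6 lookahead=) remaining=[) - num $]
Step 14: reduce T->F. Stack=[E + ( T] ptr=6 lookahead=) remaining=[) - num $]
Step 15: reduce E->T. Stack=[E + ( E] ptr=6 lookahead=) remaining=[) - num $]
Step 16: shift ). Stack=[E + ( E )] ptr=7 lookahead=- remaining=[- num $]
Step 17: reduce F->( E ). Stack=[E + F] ptr=7 lookahead=- remaining=[- num $]
Step 18: reduce T->F. Stack=[E + T] ptr=7 lookahead=- remaining=[- num $]
Step 19: reduce E->E + T. Stack=[E] ptr=7 lookahead=- remaining=[- num $]
Step 20: shift -. Stack=[E -] ptr=8 lookahead=num remaining=[num $]
Step 21: shift num. Stack=[E - num] ptr=9 lookahead=$ remaining=[$]
Step 22: reduce F->num. Stack=[E - F] ptr=9 lookahead=$ remaining=[$]
Step 23: reduce T->F. Stack=[E - T] ptr=9 lookahead=$ remaining=[$]
Step 24: reduce E->E - T. Stack=[E] ptr=9 lookahead=$ remaining=[$]

Answer: reduce E->E - T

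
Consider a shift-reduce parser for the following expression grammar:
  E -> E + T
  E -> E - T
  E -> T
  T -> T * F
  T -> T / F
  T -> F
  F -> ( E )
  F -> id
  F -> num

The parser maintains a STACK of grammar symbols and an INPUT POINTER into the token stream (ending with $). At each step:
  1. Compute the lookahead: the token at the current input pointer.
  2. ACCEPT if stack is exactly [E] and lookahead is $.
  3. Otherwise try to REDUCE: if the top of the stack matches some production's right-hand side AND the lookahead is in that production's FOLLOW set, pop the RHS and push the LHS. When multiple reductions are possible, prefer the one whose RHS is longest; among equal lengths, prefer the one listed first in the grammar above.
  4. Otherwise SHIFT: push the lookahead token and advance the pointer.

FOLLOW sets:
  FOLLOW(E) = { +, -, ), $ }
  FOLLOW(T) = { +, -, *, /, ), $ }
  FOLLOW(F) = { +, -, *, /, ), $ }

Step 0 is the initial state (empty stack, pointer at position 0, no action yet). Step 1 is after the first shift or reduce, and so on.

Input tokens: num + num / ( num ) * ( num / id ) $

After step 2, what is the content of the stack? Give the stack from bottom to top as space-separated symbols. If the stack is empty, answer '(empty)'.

Answer: F

Derivation:
Step 1: shift num. Stack=[num] ptr=1 lookahead=+ remaining=[+ num / ( num ) * ( num / id ) $]
Step 2: reduce F->num. Stack=[F] ptr=1 lookahead=+ remaining=[+ num / ( num ) * ( num / id ) $]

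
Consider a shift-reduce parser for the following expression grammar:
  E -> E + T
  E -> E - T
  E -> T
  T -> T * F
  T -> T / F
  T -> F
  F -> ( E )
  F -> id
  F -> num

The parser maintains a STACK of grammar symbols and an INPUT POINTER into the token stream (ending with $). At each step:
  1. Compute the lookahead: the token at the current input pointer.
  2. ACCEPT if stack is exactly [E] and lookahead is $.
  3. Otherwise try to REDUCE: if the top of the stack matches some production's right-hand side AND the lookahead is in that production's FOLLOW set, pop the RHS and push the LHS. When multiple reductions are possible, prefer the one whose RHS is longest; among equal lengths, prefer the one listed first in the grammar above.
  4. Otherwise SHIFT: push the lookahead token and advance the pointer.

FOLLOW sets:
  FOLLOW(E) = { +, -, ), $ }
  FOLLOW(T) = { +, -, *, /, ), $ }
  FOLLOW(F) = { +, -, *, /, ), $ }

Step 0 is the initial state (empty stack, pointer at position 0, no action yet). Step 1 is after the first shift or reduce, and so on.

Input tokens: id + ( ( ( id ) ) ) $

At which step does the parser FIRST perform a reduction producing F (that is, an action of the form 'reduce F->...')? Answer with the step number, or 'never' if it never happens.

Step 1: shift id. Stack=[id] ptr=1 lookahead=+ remaining=[+ ( ( ( id ) ) ) $]
Step 2: reduce F->id. Stack=[F] ptr=1 lookahead=+ remaining=[+ ( ( ( id ) ) ) $]

Answer: 2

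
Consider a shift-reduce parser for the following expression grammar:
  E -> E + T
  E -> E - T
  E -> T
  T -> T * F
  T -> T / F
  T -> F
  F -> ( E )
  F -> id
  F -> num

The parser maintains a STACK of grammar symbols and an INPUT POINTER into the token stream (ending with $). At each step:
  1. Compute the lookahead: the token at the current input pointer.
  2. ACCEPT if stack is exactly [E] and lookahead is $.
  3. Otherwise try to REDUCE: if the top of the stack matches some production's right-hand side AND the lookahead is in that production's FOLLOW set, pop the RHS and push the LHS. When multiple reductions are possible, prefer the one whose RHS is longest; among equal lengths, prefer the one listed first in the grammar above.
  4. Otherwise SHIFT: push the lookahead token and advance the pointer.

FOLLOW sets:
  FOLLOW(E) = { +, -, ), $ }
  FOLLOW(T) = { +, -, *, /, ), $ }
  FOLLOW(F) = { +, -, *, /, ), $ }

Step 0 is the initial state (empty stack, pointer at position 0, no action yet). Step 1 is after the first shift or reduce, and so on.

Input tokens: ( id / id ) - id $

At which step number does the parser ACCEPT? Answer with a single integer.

Step 1: shift (. Stack=[(] ptr=1 lookahead=id remaining=[id / id ) - id $]
Step 2: shift id. Stack=[( id] ptr=2 lookahead=/ remaining=[/ id ) - id $]
Step 3: reduce F->id. Stack=[( F] ptr=2 lookahead=/ remaining=[/ id ) - id $]
Step 4: reduce T->F. Stack=[( T] ptr=2 lookahead=/ remaining=[/ id ) - id $]
Step 5: shift /. Stack=[( T /] ptr=3 lookahead=id remaining=[id ) - id $]
Step 6: shift id. Stack=[( T / id] ptr=4 lookahead=) remaining=[) - id $]
Step 7: reduce F->id. Stack=[( T / F] ptr=4 lookahead=) remaining=[) - id $]
Step 8: reduce T->T / F. Stack=[( T] ptr=4 lookahead=) remaining=[) - id $]
Step 9: reduce E->T. Stack=[( E] ptr=4 lookahead=) remaining=[) - id $]
Step 10: shift ). Stack=[( E )] ptr=5 lookahead=- remaining=[- id $]
Step 11: reduce F->( E ). Stack=[F] ptr=5 lookahead=- remaining=[- id $]
Step 12: reduce T->F. Stack=[T] ptr=5 lookahead=- remaining=[- id $]
Step 13: reduce E->T. Stack=[E] ptr=5 lookahead=- remaining=[- id $]
Step 14: shift -. Stack=[E -] ptr=6 lookahead=id remaining=[id $]
Step 15: shift id. Stack=[E - id] ptr=7 lookahead=$ remaining=[$]
Step 16: reduce F->id. Stack=[E - F] ptr=7 lookahead=$ remaining=[$]
Step 17: reduce T->F. Stack=[E - T] ptr=7 lookahead=$ remaining=[$]
Step 18: reduce E->E - T. Stack=[E] ptr=7 lookahead=$ remaining=[$]
Step 19: accept. Stack=[E] ptr=7 lookahead=$ remaining=[$]

Answer: 19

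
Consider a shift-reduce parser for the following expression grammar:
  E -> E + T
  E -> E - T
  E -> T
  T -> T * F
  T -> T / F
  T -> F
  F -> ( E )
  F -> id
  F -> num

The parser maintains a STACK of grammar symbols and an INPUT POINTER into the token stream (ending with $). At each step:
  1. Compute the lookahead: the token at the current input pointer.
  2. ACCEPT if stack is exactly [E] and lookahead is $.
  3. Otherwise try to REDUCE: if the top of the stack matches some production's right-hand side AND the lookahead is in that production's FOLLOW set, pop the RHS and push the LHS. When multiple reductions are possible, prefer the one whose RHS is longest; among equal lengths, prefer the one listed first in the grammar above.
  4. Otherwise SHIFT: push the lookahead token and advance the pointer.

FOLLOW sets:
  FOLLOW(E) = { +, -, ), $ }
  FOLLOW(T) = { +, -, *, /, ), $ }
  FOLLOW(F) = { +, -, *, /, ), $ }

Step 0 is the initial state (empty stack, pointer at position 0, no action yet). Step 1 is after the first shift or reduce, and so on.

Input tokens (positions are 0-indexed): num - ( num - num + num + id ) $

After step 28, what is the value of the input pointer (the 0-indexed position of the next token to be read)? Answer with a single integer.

Step 1: shift num. Stack=[num] ptr=1 lookahead=- remaining=[- ( num - num + num + id ) $]
Step 2: reduce F->num. Stack=[F] ptr=1 lookahead=- remaining=[- ( num - num + num + id ) $]
Step 3: reduce T->F. Stack=[T] ptr=1 lookahead=- remaining=[- ( num - num + num + id ) $]
Step 4: reduce E->T. Stack=[E] ptr=1 lookahead=- remaining=[- ( num - num + num + id ) $]
Step 5: shift -. Stack=[E -] ptr=2 lookahead=( remaining=[( num - num + num + id ) $]
Step 6: shift (. Stack=[E - (] ptr=3 lookahead=num remaining=[num - num + num + id ) $]
Step 7: shift num. Stack=[E - ( num] ptr=4 lookahead=- remaining=[- num + num + id ) $]
Step 8: reduce F->num. Stack=[E - ( F] ptr=4 lookahead=- remaining=[- num + num + id ) $]
Step 9: reduce T->F. Stack=[E - ( T] ptr=4 lookahead=- remaining=[- num + num + id ) $]
Step 10: reduce E->T. Stack=[E - ( E] ptr=4 lookahead=- remaining=[- num + num + id ) $]
Step 11: shift -. Stack=[E - ( E -] ptr=5 lookahead=num remaining=[num + num + id ) $]
Step 12: shift num. Stack=[E - ( E - num] ptr=6 lookahead=+ remaining=[+ num + id ) $]
Step 13: reduce F->num. Stack=[E - ( E - F] ptr=6 lookahead=+ remaining=[+ num + id ) $]
Step 14: reduce T->F. Stack=[E - ( E - T] ptr=6 lookahead=+ remaining=[+ num + id ) $]
Step 15: reduce E->E - T. Stack=[E - ( E] ptr=6 lookahead=+ remaining=[+ num + id ) $]
Step 16: shift +. Stack=[E - ( E +] ptr=7 lookahead=num remaining=[num + id ) $]
Step 17: shift num. Stack=[E - ( E + num] ptr=8 lookahead=+ remaining=[+ id ) $]
Step 18: reduce F->num. Stack=[E - ( E + F] ptr=8 lookahead=+ remaining=[+ id ) $]
Step 19: reduce T->F. Stack=[E - ( E + T] ptr=8 lookahead=+ remaining=[+ id ) $]
Step 20: reduce E->E + T. Stack=[E - ( E] ptr=8 lookahead=+ remaining=[+ id ) $]
Step 21: shift +. Stack=[E - ( E +] ptr=9 lookahead=id remaining=[id ) $]
Step 22: shift id. Stack=[E - ( E + id] ptr=10 lookahead=) remaining=[) $]
Step 23: reduce F->id. Stack=[E - ( E + F] ptr=10 lookahead=) remaining=[) $]
Step 24: reduce T->F. Stack=[E - ( E + T] ptr=10 lookahead=) remaining=[) $]
Step 25: reduce E->E + T. Stack=[E - ( E] ptr=10 lookahead=) remaining=[) $]
Step 26: shift ). Stack=[E - ( E )] ptr=11 lookahead=$ remaining=[$]
Step 27: reduce F->( E ). Stack=[E - F] ptr=11 lookahead=$ remaining=[$]
Step 28: reduce T->F. Stack=[E - T] ptr=11 lookahead=$ remaining=[$]

Answer: 11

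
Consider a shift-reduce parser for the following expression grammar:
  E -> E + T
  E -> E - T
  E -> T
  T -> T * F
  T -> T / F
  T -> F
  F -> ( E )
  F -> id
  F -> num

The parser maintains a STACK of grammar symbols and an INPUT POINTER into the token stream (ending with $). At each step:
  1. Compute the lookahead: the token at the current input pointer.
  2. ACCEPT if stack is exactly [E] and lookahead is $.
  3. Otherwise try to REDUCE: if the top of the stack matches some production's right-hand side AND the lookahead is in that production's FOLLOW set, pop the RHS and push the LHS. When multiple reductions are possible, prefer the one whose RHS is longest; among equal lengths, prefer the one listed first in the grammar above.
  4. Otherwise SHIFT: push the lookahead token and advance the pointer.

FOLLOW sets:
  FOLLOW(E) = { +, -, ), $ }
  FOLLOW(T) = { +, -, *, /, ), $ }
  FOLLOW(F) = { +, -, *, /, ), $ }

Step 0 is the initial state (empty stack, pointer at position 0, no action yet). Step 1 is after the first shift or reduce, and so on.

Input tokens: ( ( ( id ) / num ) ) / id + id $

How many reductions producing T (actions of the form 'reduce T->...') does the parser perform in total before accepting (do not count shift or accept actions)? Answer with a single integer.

Step 1: shift (. Stack=[(] ptr=1 lookahead=( remaining=[( ( id ) / num ) ) / id + id $]
Step 2: shift (. Stack=[( (] ptr=2 lookahead=( remaining=[( id ) / num ) ) / id + id $]
Step 3: shift (. Stack=[( ( (] ptr=3 lookahead=id remaining=[id ) / num ) ) / id + id $]
Step 4: shift id. Stack=[( ( ( id] ptr=4 lookahead=) remaining=[) / num ) ) / id + id $]
Step 5: reduce F->id. Stack=[( ( ( F] ptr=4 lookahead=) remaining=[) / num ) ) / id + id $]
Step 6: reduce T->F. Stack=[( ( ( T] ptr=4 lookahead=) remaining=[) / num ) ) / id + id $]
Step 7: reduce E->T. Stack=[( ( ( E] ptr=4 lookahead=) remaining=[) / num ) ) / id + id $]
Step 8: shift ). Stack=[( ( ( E )] ptr=5 lookahead=/ remaining=[/ num ) ) / id + id $]
Step 9: reduce F->( E ). Stack=[( ( F] ptr=5 lookahead=/ remaining=[/ num ) ) / id + id $]
Step 10: reduce T->F. Stack=[( ( T] ptr=5 lookahead=/ remaining=[/ num ) ) / id + id $]
Step 11: shift /. Stack=[( ( T /] ptr=6 lookahead=num remaining=[num ) ) / id + id $]
Step 12: shift num. Stack=[( ( T / num] ptr=7 lookahead=) remaining=[) ) / id + id $]
Step 13: reduce F->num. Stack=[( ( T / F] ptr=7 lookahead=) remaining=[) ) / id + id $]
Step 14: reduce T->T / F. Stack=[( ( T] ptr=7 lookahead=) remaining=[) ) / id + id $]
Step 15: reduce E->T. Stack=[( ( E] ptr=7 lookahead=) remaining=[) ) / id + id $]
Step 16: shift ). Stack=[( ( E )] ptr=8 lookahead=) remaining=[) / id + id $]
Step 17: reduce F->( E ). Stack=[( F] ptr=8 lookahead=) remaining=[) / id + id $]
Step 18: reduce T->F. Stack=[( T] ptr=8 lookahead=) remaining=[) / id + id $]
Step 19: reduce E->T. Stack=[( E] ptr=8 lookahead=) remaining=[) / id + id $]
Step 20: shift ). Stack=[( E )] ptr=9 lookahead=/ remaining=[/ id + id $]
Step 21: reduce F->( E ). Stack=[F] ptr=9 lookahead=/ remaining=[/ id + id $]
Step 22: reduce T->F. Stack=[T] ptr=9 lookahead=/ remaining=[/ id + id $]
Step 23: shift /. Stack=[T /] ptr=10 lookahead=id remaining=[id + id $]
Step 24: shift id. Stack=[T / id] ptr=11 lookahead=+ remaining=[+ id $]
Step 25: reduce F->id. Stack=[T / F] ptr=11 lookahead=+ remaining=[+ id $]
Step 26: reduce T->T / F. Stack=[T] ptr=11 lookahead=+ remaining=[+ id $]
Step 27: reduce E->T. Stack=[E] ptr=11 lookahead=+ remaining=[+ id $]
Step 28: shift +. Stack=[E +] ptr=12 lookahead=id remaining=[id $]
Step 29: shift id. Stack=[E + id] ptr=13 lookahead=$ remaining=[$]
Step 30: reduce F->id. Stack=[E + F] ptr=13 lookahead=$ remaining=[$]
Step 31: reduce T->F. Stack=[E + T] ptr=13 lookahead=$ remaining=[$]
Step 32: reduce E->E + T. Stack=[E] ptr=13 lookahead=$ remaining=[$]
Step 33: accept. Stack=[E] ptr=13 lookahead=$ remaining=[$]

Answer: 7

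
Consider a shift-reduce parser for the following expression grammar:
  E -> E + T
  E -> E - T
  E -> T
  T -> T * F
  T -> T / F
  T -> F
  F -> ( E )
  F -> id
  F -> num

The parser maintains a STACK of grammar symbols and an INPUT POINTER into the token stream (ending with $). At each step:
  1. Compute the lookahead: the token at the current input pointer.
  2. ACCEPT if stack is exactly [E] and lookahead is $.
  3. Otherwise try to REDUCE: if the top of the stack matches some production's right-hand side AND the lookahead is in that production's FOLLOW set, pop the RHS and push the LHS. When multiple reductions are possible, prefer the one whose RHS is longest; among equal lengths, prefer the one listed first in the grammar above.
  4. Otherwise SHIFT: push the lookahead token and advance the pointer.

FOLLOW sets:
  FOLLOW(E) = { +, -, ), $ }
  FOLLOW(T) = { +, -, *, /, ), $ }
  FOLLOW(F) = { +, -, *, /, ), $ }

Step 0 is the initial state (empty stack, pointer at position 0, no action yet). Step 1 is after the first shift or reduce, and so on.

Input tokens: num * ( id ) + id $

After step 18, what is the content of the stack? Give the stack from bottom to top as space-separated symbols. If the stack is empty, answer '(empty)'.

Step 1: shift num. Stack=[num] ptr=1 lookahead=* remaining=[* ( id ) + id $]
Step 2: reduce F->num. Stack=[F] ptr=1 lookahead=* remaining=[* ( id ) + id $]
Step 3: reduce T->F. Stack=[T] ptr=1 lookahead=* remaining=[* ( id ) + id $]
Step 4: shift *. Stack=[T *] ptr=2 lookahead=( remaining=[( id ) + id $]
Step 5: shift (. Stack=[T * (] ptr=3 lookahead=id remaining=[id ) + id $]
Step 6: shift id. Stack=[T * ( id] ptr=4 lookahead=) remaining=[) + id $]
Step 7: reduce F->id. Stack=[T * ( F] ptr=4 lookahead=) remaining=[) + id $]
Step 8: reduce T->F. Stack=[T * ( T] ptr=4 lookahead=) remaining=[) + id $]
Step 9: reduce E->T. Stack=[T * ( E] ptr=4 lookahead=) remaining=[) + id $]
Step 10: shift ). Stack=[T * ( E )] ptr=5 lookahead=+ remaining=[+ id $]
Step 11: reduce F->( E ). Stack=[T * F] ptr=5 lookahead=+ remaining=[+ id $]
Step 12: reduce T->T * F. Stack=[T] ptr=5 lookahead=+ remaining=[+ id $]
Step 13: reduce E->T. Stack=[E] ptr=5 lookahead=+ remaining=[+ id $]
Step 14: shift +. Stack=[E +] ptr=6 lookahead=id remaining=[id $]
Step 15: shift id. Stack=[E + id] ptr=7 lookahead=$ remaining=[$]
Step 16: reduce F->id. Stack=[E + F] ptr=7 lookahead=$ remaining=[$]
Step 17: reduce T->F. Stack=[E + T] ptr=7 lookahead=$ remaining=[$]
Step 18: reduce E->E + T. Stack=[E] ptr=7 lookahead=$ remaining=[$]

Answer: E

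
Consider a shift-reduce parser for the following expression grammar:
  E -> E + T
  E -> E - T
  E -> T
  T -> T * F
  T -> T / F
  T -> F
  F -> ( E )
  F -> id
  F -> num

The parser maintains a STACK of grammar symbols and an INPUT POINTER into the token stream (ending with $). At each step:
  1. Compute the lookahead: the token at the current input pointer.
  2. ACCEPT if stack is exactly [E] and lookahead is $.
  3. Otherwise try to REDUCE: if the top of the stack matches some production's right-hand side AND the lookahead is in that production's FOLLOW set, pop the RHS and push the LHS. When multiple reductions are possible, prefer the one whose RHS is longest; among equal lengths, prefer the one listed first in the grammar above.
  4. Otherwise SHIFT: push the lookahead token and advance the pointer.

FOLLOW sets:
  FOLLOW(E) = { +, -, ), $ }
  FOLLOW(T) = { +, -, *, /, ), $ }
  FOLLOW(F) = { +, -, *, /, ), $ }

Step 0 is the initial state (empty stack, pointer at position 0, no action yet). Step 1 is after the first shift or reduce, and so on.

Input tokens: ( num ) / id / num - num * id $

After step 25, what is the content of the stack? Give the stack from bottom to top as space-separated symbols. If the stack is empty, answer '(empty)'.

Answer: E - T

Derivation:
Step 1: shift (. Stack=[(] ptr=1 lookahead=num remaining=[num ) / id / num - num * id $]
Step 2: shift num. Stack=[( num] ptr=2 lookahead=) remaining=[) / id / num - num * id $]
Step 3: reduce F->num. Stack=[( F] ptr=2 lookahead=) remaining=[) / id / num - num * id $]
Step 4: reduce T->F. Stack=[( T] ptr=2 lookahead=) remaining=[) / id / num - num * id $]
Step 5: reduce E->T. Stack=[( E] ptr=2 lookahead=) remaining=[) / id / num - num * id $]
Step 6: shift ). Stack=[( E )] ptr=3 lookahead=/ remaining=[/ id / num - num * id $]
Step 7: reduce F->( E ). Stack=[F] ptr=3 lookahead=/ remaining=[/ id / num - num * id $]
Step 8: reduce T->F. Stack=[T] ptr=3 lookahead=/ remaining=[/ id / num - num * id $]
Step 9: shift /. Stack=[T /] ptr=4 lookahead=id remaining=[id / num - num * id $]
Step 10: shift id. Stack=[T / id] ptr=5 lookahead=/ remaining=[/ num - num * id $]
Step 11: reduce F->id. Stack=[T / F] ptr=5 lookahead=/ remaining=[/ num - num * id $]
Step 12: reduce T->T / F. Stack=[T] ptr=5 lookahead=/ remaining=[/ num - num * id $]
Step 13: shift /. Stack=[T /] ptr=6 lookahead=num remaining=[num - num * id $]
Step 14: shift num. Stack=[T / num] ptr=7 lookahead=- remaining=[- num * id $]
Step 15: reduce F->num. Stack=[T / F] ptr=7 lookahead=- remaining=[- num * id $]
Step 16: reduce T->T / F. Stack=[T] ptr=7 lookahead=- remaining=[- num * id $]
Step 17: reduce E->T. Stack=[E] ptr=7 lookahead=- remaining=[- num * id $]
Step 18: shift -. Stack=[E -] ptr=8 lookahead=num remaining=[num * id $]
Step 19: shift num. Stack=[E - num] ptr=9 lookahead=* remaining=[* id $]
Step 20: reduce F->num. Stack=[E - F] ptr=9 lookahead=* remaining=[* id $]
Step 21: reduce T->F. Stack=[E - T] ptr=9 lookahead=* remaining=[* id $]
Step 22: shift *. Stack=[E - T *] ptr=10 lookahead=id remaining=[id $]
Step 23: shift id. Stack=[E - T * id] ptr=11 lookahead=$ remaining=[$]
Step 24: reduce F->id. Stack=[E - T * F] ptr=11 lookahead=$ remaining=[$]
Step 25: reduce T->T * F. Stack=[E - T] ptr=11 lookahead=$ remaining=[$]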